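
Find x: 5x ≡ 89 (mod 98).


GCD(5, 98) = 1, unique solution
a^(-1) mod 98 = 59
x = 59 * 89 mod 98 = 57

x ≡ 57 (mod 98)


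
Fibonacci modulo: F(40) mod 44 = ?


F(k) mod 44 for k=1..40:
1, 1, 2, 3, 5, 8, 13, 21, 34, 11, 1, 12, 13, 25, 38, 19, 13, 32, 1, 33, 34, 23, 13, 36, 5, 41, 2, 43, 1, 0, 1, 1, 2, 3, 5, 8, 13, 21, 34, 11
F(40) mod 44 = 11


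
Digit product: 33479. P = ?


3 × 3 × 4 × 7 × 9 = 2268


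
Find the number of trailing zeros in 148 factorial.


floor(148/5) = 29
floor(148/25) = 5
floor(148/125) = 1
Total = 35

35 trailing zeros


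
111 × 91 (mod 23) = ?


111 × 91 = 10101
10101 mod 23 = 4


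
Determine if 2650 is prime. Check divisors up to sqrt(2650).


2650 / 2 = 1325 (exact division)
2650 is NOT prime.

No, 2650 is not prime


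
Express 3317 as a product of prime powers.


3317 / 31 = 107
107 / 107 = 1
3317 = 31 × 107


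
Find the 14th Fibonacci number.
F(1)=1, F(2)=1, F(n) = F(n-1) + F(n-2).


Sequence: 1, 1, 2, 3, 5, 8, 13, 21, 34, 55, 89, 144, 233, 377
F(14) = 377


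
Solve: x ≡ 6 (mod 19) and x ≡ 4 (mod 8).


M = 19*8 = 152
M1 = M/19 = 8, M2 = M/8 = 19
M1^(-1) mod 19 = 12, M2^(-1) mod 8 = 3
x = 6*8*12 + 4*19*3 = 804
804 mod 152 = 44
Check: 44 mod 19 = 6 ✓, 44 mod 8 = 4 ✓

x ≡ 44 (mod 152)


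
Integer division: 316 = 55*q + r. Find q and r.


316 = 55 * 5 + 41
Check: 275 + 41 = 316

q = 5, r = 41


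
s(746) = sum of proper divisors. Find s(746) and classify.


Proper divisors: 1, 2, 373
Sum = 1 + 2 + 373 = 376
376 < 746 → deficient

s(746) = 376 (deficient)


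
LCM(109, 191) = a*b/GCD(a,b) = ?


GCD(109, 191) = 1
LCM = 109*191/1 = 20819/1 = 20819

LCM = 20819


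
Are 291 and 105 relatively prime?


Euclidean algorithm:
291 = 2 * 105 + 81
105 = 1 * 81 + 24
81 = 3 * 24 + 9
24 = 2 * 9 + 6
9 = 1 * 6 + 3
6 = 2 * 3 + 0
GCD(291, 105) = 3

No, not coprime (GCD = 3)


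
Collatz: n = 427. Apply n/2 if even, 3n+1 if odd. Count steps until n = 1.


427 → 1282 → 641 → 1924 → 962 → 481 → 1444 → 722 → 361 → 1084 → 542 → 271 → 814 → 407 → 1222 → 611 → 1834 → 917 → 2752 → 1376 → 688 → 344 → 172 → 86 → 43 → 130 → 65 → 196 → 98 → 49 → 148 → 74 → 37 → 112 → 56 → 28 → 14 → 7 → 22 → 11 → 34 → 17 → 52 → 26 → 13 → 40 → 20 → 10 → 5 → 16 → 8 → 4 → 2 → 1
Total steps = 53

53 steps


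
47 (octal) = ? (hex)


47 (base 8) = 39 (decimal)
39 (decimal) = 27 (base 16)


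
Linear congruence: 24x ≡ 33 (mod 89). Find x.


GCD(24, 89) = 1, unique solution
a^(-1) mod 89 = 26
x = 26 * 33 mod 89 = 57

x ≡ 57 (mod 89)


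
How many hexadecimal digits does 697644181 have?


697644181 in base 16 = 29953495
Number of digits = 8

8 digits (base 16)


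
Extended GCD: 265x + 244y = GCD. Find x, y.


Tabular extended Euclidean (each row: r = 265*s + 244*t):
r=265, s=1, t=0
r=244, s=0, t=1
q=1: r=21, s=1, t=-1   [265*(1) + 244*(-1) = 21]
q=11: r=13, s=-11, t=12   [265*(-11) + 244*(12) = 13]
q=1: r=8, s=12, t=-13   [265*(12) + 244*(-13) = 8]
q=1: r=5, s=-23, t=25   [265*(-23) + 244*(25) = 5]
q=1: r=3, s=35, t=-38   [265*(35) + 244*(-38) = 3]
q=1: r=2, s=-58, t=63   [265*(-58) + 244*(63) = 2]
q=1: r=1, s=93, t=-101   [265*(93) + 244*(-101) = 1]
q=2: r=0, s=-244, t=265   [265*(-244) + 244*(265) = 0]
GCD = 1; from the row with r=1: x=93, y=-101
Check: 265*(93) + 244*(-101) = 24645 - 24644 = 1

GCD = 1, x = 93, y = -101


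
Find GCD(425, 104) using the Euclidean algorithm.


425 = 4 * 104 + 9
104 = 11 * 9 + 5
9 = 1 * 5 + 4
5 = 1 * 4 + 1
4 = 4 * 1 + 0
GCD = 1


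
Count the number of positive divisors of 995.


995 = 5^1 × 199^1
d(995) = (1+1) × (1+1) = 4

4 divisors


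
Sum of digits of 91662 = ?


9 + 1 + 6 + 6 + 2 = 24


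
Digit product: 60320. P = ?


6 × 0 × 3 × 2 × 0 = 0


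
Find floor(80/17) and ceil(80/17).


80/17 = 4.7059
floor = 4
ceil = 5

floor = 4, ceil = 5


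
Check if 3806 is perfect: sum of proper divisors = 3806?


Proper divisors of 3806: 1, 2, 11, 22, 173, 346, 1903
Sum = 1 + 2 + 11 + 22 + 173 + 346 + 1903 = 2458

No, 3806 is not perfect (2458 ≠ 3806)


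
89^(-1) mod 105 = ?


Use the extended Euclidean algorithm on (105, 89); each row r = 105*s + 89*t:
r=105, s=1, t=0
r=89, s=0, t=1
q=1: r=16, s=1, t=-1   [105*(1) + 89*(-1) = 16]
q=5: r=9, s=-5, t=6   [105*(-5) + 89*(6) = 9]
q=1: r=7, s=6, t=-7   [105*(6) + 89*(-7) = 7]
q=1: r=2, s=-11, t=13   [105*(-11) + 89*(13) = 2]
q=3: r=1, s=39, t=-46   [105*(39) + 89*(-46) = 1]
q=2: r=0, s=-89, t=105   [105*(-89) + 89*(105) = 0]
GCD = 1 with t = -46, so 89*(-46) ≡ 1 (mod 105)
Inverse = -46 mod 105 = 59
Check: 89 * 59 = 5251 ≡ 1 (mod 105)

89^(-1) ≡ 59 (mod 105)


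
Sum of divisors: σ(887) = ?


Divisors of 887: 1, 887
Sum = 1 + 887 = 888

σ(887) = 888


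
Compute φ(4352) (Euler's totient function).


4352 = 2^8 × 17
Prime factors: 2, 17
φ(4352) = 4352 × (1-1/2) × (1-1/17)
= 4352 × 1/2 × 16/17 = 2048

φ(4352) = 2048


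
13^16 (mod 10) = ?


13^1 mod 10 = 3
13^2 mod 10 = 9
13^3 mod 10 = 7
13^4 mod 10 = 1
13^5 mod 10 = 3
13^6 mod 10 = 9
13^7 mod 10 = 7
13^8 mod 10 = 1
13^9 mod 10 = 3
13^10 mod 10 = 9
13^11 mod 10 = 7
13^12 mod 10 = 1
13^13 mod 10 = 3
13^14 mod 10 = 9
13^15 mod 10 = 7
13^16 mod 10 = 1


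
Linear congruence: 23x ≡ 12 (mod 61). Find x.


GCD(23, 61) = 1, unique solution
a^(-1) mod 61 = 8
x = 8 * 12 mod 61 = 35

x ≡ 35 (mod 61)


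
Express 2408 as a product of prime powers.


2408 / 2 = 1204
1204 / 2 = 602
602 / 2 = 301
301 / 7 = 43
43 / 43 = 1
2408 = 2^3 × 7 × 43


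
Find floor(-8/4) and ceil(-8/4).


-8/4 = -2.0000
floor = -2
ceil = -2

floor = -2, ceil = -2


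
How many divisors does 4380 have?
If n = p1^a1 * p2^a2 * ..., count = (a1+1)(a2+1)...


4380 = 2^2 × 3^1 × 5^1 × 73^1
d(4380) = (2+1) × (1+1) × (1+1) × (1+1) = 24

24 divisors


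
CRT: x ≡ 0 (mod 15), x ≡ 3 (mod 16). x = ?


M = 15*16 = 240
M1 = M/15 = 16, M2 = M/16 = 15
M1^(-1) mod 15 = 1, M2^(-1) mod 16 = 15
x = 0*16*1 + 3*15*15 = 675
675 mod 240 = 195
Check: 195 mod 15 = 0 ✓, 195 mod 16 = 3 ✓

x ≡ 195 (mod 240)


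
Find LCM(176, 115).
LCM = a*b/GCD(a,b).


GCD(176, 115) = 1
LCM = 176*115/1 = 20240/1 = 20240

LCM = 20240


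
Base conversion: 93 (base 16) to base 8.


93 (base 16) = 147 (decimal)
147 (decimal) = 223 (base 8)


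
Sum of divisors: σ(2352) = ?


Divisors of 2352: 1, 2, 3, 4, 6, 7, 8, 12, 14, 16, 21, 24, 28, 42, 48, 49, 56, 84, 98, 112, 147, 168, 196, 294, 336, 392, 588, 784, 1176, 2352
Sum = 1 + 2 + 3 + 4 + 6 + 7 + 8 + 12 + 14 + 16 + 21 + 24 + 28 + 42 + 48 + 49 + 56 + 84 + 98 + 112 + 147 + 168 + 196 + 294 + 336 + 392 + 588 + 784 + 1176 + 2352 = 7068

σ(2352) = 7068


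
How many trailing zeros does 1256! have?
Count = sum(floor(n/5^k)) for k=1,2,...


floor(1256/5) = 251
floor(1256/25) = 50
floor(1256/125) = 10
floor(1256/625) = 2
Total = 313

313 trailing zeros


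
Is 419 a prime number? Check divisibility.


Check divisors up to sqrt(419) = 20.4695
No divisors found.
419 is prime.

Yes, 419 is prime


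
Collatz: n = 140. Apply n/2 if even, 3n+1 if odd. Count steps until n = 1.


140 → 70 → 35 → 106 → 53 → 160 → 80 → 40 → 20 → 10 → 5 → 16 → 8 → 4 → 2 → 1
Total steps = 15

15 steps


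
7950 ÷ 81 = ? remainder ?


7950 = 81 * 98 + 12
Check: 7938 + 12 = 7950

q = 98, r = 12


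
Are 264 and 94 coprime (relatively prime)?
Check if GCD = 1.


Euclidean algorithm:
264 = 2 * 94 + 76
94 = 1 * 76 + 18
76 = 4 * 18 + 4
18 = 4 * 4 + 2
4 = 2 * 2 + 0
GCD(264, 94) = 2

No, not coprime (GCD = 2)


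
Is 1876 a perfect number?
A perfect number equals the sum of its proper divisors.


Proper divisors of 1876: 1, 2, 4, 7, 14, 28, 67, 134, 268, 469, 938
Sum = 1 + 2 + 4 + 7 + 14 + 28 + 67 + 134 + 268 + 469 + 938 = 1932

No, 1876 is not perfect (1932 ≠ 1876)


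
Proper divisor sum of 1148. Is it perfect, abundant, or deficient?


Proper divisors: 1, 2, 4, 7, 14, 28, 41, 82, 164, 287, 574
Sum = 1 + 2 + 4 + 7 + 14 + 28 + 41 + 82 + 164 + 287 + 574 = 1204
1204 > 1148 → abundant

s(1148) = 1204 (abundant)


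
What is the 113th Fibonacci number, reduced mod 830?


F(k) mod 830 for k=1..113:
1, 1, 2, 3, 5, 8, 13, 21, 34, 55, 89, 144, 233, 377, 610, 157, 767, 94, 31, 125, 156, 281, 437, 718, 325, 213, 538, 751, 459, 380, 9, 389, 398, 787, 355, 312, 667, 149, 816, 135, 121, 256, 377, 633, 180, 813, 163, 146, 309, 455, 764, 389, 323, 712, 205, 87, 292, 379, 671, 220, 61, 281, 342, 623, 135, 758, 63, 821, 54, 45, 99, 144, 243, 387, 630, 187, 817, 174, 161, 335, 496, 1, 497, 498, 165, 663, 828, 661, 659, 490, 319, 809, 298, 277, 575, 22, 597, 619, 386, 175, 561, 736, 467, 373, 10, 383, 393, 776, 339, 285, 624, 79, 703
F(113) mod 830 = 703


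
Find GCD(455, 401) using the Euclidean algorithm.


455 = 1 * 401 + 54
401 = 7 * 54 + 23
54 = 2 * 23 + 8
23 = 2 * 8 + 7
8 = 1 * 7 + 1
7 = 7 * 1 + 0
GCD = 1


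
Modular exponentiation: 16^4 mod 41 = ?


16^1 mod 41 = 16
16^2 mod 41 = 10
16^3 mod 41 = 37
16^4 mod 41 = 18


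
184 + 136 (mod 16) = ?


184 + 136 = 320
320 mod 16 = 0


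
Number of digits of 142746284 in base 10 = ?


142746284 has 9 digits in base 10
floor(log10(142746284)) + 1 = floor(8.1546) + 1 = 9

9 digits (base 10)


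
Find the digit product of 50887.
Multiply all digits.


5 × 0 × 8 × 8 × 7 = 0


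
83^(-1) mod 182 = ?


Use the extended Euclidean algorithm on (182, 83); each row r = 182*s + 83*t:
r=182, s=1, t=0
r=83, s=0, t=1
q=2: r=16, s=1, t=-2   [182*(1) + 83*(-2) = 16]
q=5: r=3, s=-5, t=11   [182*(-5) + 83*(11) = 3]
q=5: r=1, s=26, t=-57   [182*(26) + 83*(-57) = 1]
q=3: r=0, s=-83, t=182   [182*(-83) + 83*(182) = 0]
GCD = 1 with t = -57, so 83*(-57) ≡ 1 (mod 182)
Inverse = -57 mod 182 = 125
Check: 83 * 125 = 10375 ≡ 1 (mod 182)

83^(-1) ≡ 125 (mod 182)


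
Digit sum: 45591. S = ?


4 + 5 + 5 + 9 + 1 = 24


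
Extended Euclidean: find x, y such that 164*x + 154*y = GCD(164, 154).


Tabular extended Euclidean (each row: r = 164*s + 154*t):
r=164, s=1, t=0
r=154, s=0, t=1
q=1: r=10, s=1, t=-1   [164*(1) + 154*(-1) = 10]
q=15: r=4, s=-15, t=16   [164*(-15) + 154*(16) = 4]
q=2: r=2, s=31, t=-33   [164*(31) + 154*(-33) = 2]
q=2: r=0, s=-77, t=82   [164*(-77) + 154*(82) = 0]
GCD = 2; from the row with r=2: x=31, y=-33
Check: 164*(31) + 154*(-33) = 5084 - 5082 = 2

GCD = 2, x = 31, y = -33


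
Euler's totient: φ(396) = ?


396 = 2^2 × 3^2 × 11
Prime factors: 2, 3, 11
φ(396) = 396 × (1-1/2) × (1-1/3) × (1-1/11)
= 396 × 1/2 × 2/3 × 10/11 = 120

φ(396) = 120


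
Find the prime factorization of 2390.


2390 / 2 = 1195
1195 / 5 = 239
239 / 239 = 1
2390 = 2 × 5 × 239


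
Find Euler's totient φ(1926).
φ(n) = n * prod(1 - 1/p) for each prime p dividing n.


1926 = 2 × 3^2 × 107
Prime factors: 2, 3, 107
φ(1926) = 1926 × (1-1/2) × (1-1/3) × (1-1/107)
= 1926 × 1/2 × 2/3 × 106/107 = 636

φ(1926) = 636


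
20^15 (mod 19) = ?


20^1 mod 19 = 1
20^2 mod 19 = 1
20^3 mod 19 = 1
20^4 mod 19 = 1
20^5 mod 19 = 1
20^6 mod 19 = 1
20^7 mod 19 = 1
20^8 mod 19 = 1
20^9 mod 19 = 1
20^10 mod 19 = 1
20^11 mod 19 = 1
20^12 mod 19 = 1
20^13 mod 19 = 1
20^14 mod 19 = 1
20^15 mod 19 = 1


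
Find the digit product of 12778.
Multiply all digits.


1 × 2 × 7 × 7 × 8 = 784


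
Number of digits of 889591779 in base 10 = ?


889591779 has 9 digits in base 10
floor(log10(889591779)) + 1 = floor(8.9492) + 1 = 9

9 digits (base 10)


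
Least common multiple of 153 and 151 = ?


GCD(153, 151) = 1
LCM = 153*151/1 = 23103/1 = 23103

LCM = 23103


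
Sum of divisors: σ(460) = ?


Divisors of 460: 1, 2, 4, 5, 10, 20, 23, 46, 92, 115, 230, 460
Sum = 1 + 2 + 4 + 5 + 10 + 20 + 23 + 46 + 92 + 115 + 230 + 460 = 1008

σ(460) = 1008


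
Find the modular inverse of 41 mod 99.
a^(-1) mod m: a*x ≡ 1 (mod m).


Use the extended Euclidean algorithm on (99, 41); each row r = 99*s + 41*t:
r=99, s=1, t=0
r=41, s=0, t=1
q=2: r=17, s=1, t=-2   [99*(1) + 41*(-2) = 17]
q=2: r=7, s=-2, t=5   [99*(-2) + 41*(5) = 7]
q=2: r=3, s=5, t=-12   [99*(5) + 41*(-12) = 3]
q=2: r=1, s=-12, t=29   [99*(-12) + 41*(29) = 1]
q=3: r=0, s=41, t=-99   [99*(41) + 41*(-99) = 0]
GCD = 1 with t = 29, so 41*(29) ≡ 1 (mod 99)
Inverse = 29 mod 99 = 29
Check: 41 * 29 = 1189 ≡ 1 (mod 99)

41^(-1) ≡ 29 (mod 99)


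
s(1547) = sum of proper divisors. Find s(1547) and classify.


Proper divisors: 1, 7, 13, 17, 91, 119, 221
Sum = 1 + 7 + 13 + 17 + 91 + 119 + 221 = 469
469 < 1547 → deficient

s(1547) = 469 (deficient)


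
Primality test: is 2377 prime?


Check divisors up to sqrt(2377) = 48.7545
No divisors found.
2377 is prime.

Yes, 2377 is prime


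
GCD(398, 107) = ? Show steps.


398 = 3 * 107 + 77
107 = 1 * 77 + 30
77 = 2 * 30 + 17
30 = 1 * 17 + 13
17 = 1 * 13 + 4
13 = 3 * 4 + 1
4 = 4 * 1 + 0
GCD = 1


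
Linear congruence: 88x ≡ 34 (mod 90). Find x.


GCD(88, 90) = 2 divides 34
Divide: 44x ≡ 17 (mod 45)
x ≡ 28 (mod 45)


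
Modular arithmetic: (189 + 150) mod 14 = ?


189 + 150 = 339
339 mod 14 = 3


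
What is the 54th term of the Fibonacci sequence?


Sequence: 1, 1, 2, 3, 5, 8, 13, 21, 34, 55, 89, 144, 233, 377, 610, 987, 1597, 2584, 4181, 6765, 10946, 17711, 28657, 46368, 75025, 121393, 196418, 317811, 514229, 832040, 1346269, 2178309, 3524578, 5702887, 9227465, 14930352, 24157817, 39088169, 63245986, 102334155, 165580141, 267914296, 433494437, 701408733, 1134903170, 1836311903, 2971215073, 4807526976, 7778742049, 12586269025, 20365011074, 32951280099, 53316291173, 86267571272
F(54) = 86267571272


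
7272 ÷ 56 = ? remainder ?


7272 = 56 * 129 + 48
Check: 7224 + 48 = 7272

q = 129, r = 48


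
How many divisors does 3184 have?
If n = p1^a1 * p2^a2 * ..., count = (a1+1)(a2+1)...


3184 = 2^4 × 199^1
d(3184) = (4+1) × (1+1) = 10

10 divisors


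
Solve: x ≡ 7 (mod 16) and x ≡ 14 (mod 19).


M = 16*19 = 304
M1 = M/16 = 19, M2 = M/19 = 16
M1^(-1) mod 16 = 11, M2^(-1) mod 19 = 6
x = 7*19*11 + 14*16*6 = 2807
2807 mod 304 = 71
Check: 71 mod 16 = 7 ✓, 71 mod 19 = 14 ✓

x ≡ 71 (mod 304)


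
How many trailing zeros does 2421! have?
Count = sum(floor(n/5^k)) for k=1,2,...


floor(2421/5) = 484
floor(2421/25) = 96
floor(2421/125) = 19
floor(2421/625) = 3
Total = 602

602 trailing zeros


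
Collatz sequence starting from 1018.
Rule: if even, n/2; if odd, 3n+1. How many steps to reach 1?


1018 → 509 → 1528 → 764 → 382 → 191 → 574 → 287 → 862 → 431 → 1294 → 647 → 1942 → 971 → 2914 → 1457 → 4372 → 2186 → 1093 → 3280 → 1640 → 820 → 410 → 205 → 616 → 308 → 154 → 77 → 232 → 116 → 58 → 29 → 88 → 44 → 22 → 11 → 34 → 17 → 52 → 26 → 13 → 40 → 20 → 10 → 5 → 16 → 8 → 4 → 2 → 1
Total steps = 49

49 steps


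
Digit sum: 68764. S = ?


6 + 8 + 7 + 6 + 4 = 31


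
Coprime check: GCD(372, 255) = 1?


Euclidean algorithm:
372 = 1 * 255 + 117
255 = 2 * 117 + 21
117 = 5 * 21 + 12
21 = 1 * 12 + 9
12 = 1 * 9 + 3
9 = 3 * 3 + 0
GCD(372, 255) = 3

No, not coprime (GCD = 3)


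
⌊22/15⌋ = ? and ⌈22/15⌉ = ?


22/15 = 1.4667
floor = 1
ceil = 2

floor = 1, ceil = 2


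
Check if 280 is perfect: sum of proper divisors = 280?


Proper divisors of 280: 1, 2, 4, 5, 7, 8, 10, 14, 20, 28, 35, 40, 56, 70, 140
Sum = 1 + 2 + 4 + 5 + 7 + 8 + 10 + 14 + 20 + 28 + 35 + 40 + 56 + 70 + 140 = 440

No, 280 is not perfect (440 ≠ 280)


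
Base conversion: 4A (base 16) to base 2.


4A (base 16) = 74 (decimal)
74 (decimal) = 1001010 (base 2)


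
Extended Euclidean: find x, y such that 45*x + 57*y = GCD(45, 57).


Tabular extended Euclidean (each row: r = 45*s + 57*t):
r=45, s=1, t=0
r=57, s=0, t=1
q=0: r=45, s=1, t=0   [45*(1) + 57*(0) = 45]
q=1: r=12, s=-1, t=1   [45*(-1) + 57*(1) = 12]
q=3: r=9, s=4, t=-3   [45*(4) + 57*(-3) = 9]
q=1: r=3, s=-5, t=4   [45*(-5) + 57*(4) = 3]
q=3: r=0, s=19, t=-15   [45*(19) + 57*(-15) = 0]
GCD = 3; from the row with r=3: x=-5, y=4
Check: 45*(-5) + 57*(4) = -225 + 228 = 3

GCD = 3, x = -5, y = 4


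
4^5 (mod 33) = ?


4^1 mod 33 = 4
4^2 mod 33 = 16
4^3 mod 33 = 31
4^4 mod 33 = 25
4^5 mod 33 = 1


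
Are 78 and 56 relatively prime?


Euclidean algorithm:
78 = 1 * 56 + 22
56 = 2 * 22 + 12
22 = 1 * 12 + 10
12 = 1 * 10 + 2
10 = 5 * 2 + 0
GCD(78, 56) = 2

No, not coprime (GCD = 2)


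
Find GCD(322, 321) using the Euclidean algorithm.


322 = 1 * 321 + 1
321 = 321 * 1 + 0
GCD = 1


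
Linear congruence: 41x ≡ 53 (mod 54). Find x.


GCD(41, 54) = 1, unique solution
a^(-1) mod 54 = 29
x = 29 * 53 mod 54 = 25

x ≡ 25 (mod 54)


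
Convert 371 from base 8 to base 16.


371 (base 8) = 249 (decimal)
249 (decimal) = F9 (base 16)


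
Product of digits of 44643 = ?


4 × 4 × 6 × 4 × 3 = 1152


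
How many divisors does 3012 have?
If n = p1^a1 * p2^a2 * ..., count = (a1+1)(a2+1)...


3012 = 2^2 × 3^1 × 251^1
d(3012) = (2+1) × (1+1) × (1+1) = 12

12 divisors


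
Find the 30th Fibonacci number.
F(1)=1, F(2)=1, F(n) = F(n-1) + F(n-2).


Sequence: 1, 1, 2, 3, 5, 8, 13, 21, 34, 55, 89, 144, 233, 377, 610, 987, 1597, 2584, 4181, 6765, 10946, 17711, 28657, 46368, 75025, 121393, 196418, 317811, 514229, 832040
F(30) = 832040


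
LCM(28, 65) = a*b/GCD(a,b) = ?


GCD(28, 65) = 1
LCM = 28*65/1 = 1820/1 = 1820

LCM = 1820


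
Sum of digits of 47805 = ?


4 + 7 + 8 + 0 + 5 = 24


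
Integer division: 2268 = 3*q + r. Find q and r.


2268 = 3 * 756 + 0
Check: 2268 + 0 = 2268

q = 756, r = 0


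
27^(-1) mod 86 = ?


Use the extended Euclidean algorithm on (86, 27); each row r = 86*s + 27*t:
r=86, s=1, t=0
r=27, s=0, t=1
q=3: r=5, s=1, t=-3   [86*(1) + 27*(-3) = 5]
q=5: r=2, s=-5, t=16   [86*(-5) + 27*(16) = 2]
q=2: r=1, s=11, t=-35   [86*(11) + 27*(-35) = 1]
q=2: r=0, s=-27, t=86   [86*(-27) + 27*(86) = 0]
GCD = 1 with t = -35, so 27*(-35) ≡ 1 (mod 86)
Inverse = -35 mod 86 = 51
Check: 27 * 51 = 1377 ≡ 1 (mod 86)

27^(-1) ≡ 51 (mod 86)


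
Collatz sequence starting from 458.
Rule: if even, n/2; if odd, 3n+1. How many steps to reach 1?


458 → 229 → 688 → 344 → 172 → 86 → 43 → 130 → 65 → 196 → 98 → 49 → 148 → 74 → 37 → 112 → 56 → 28 → 14 → 7 → 22 → 11 → 34 → 17 → 52 → 26 → 13 → 40 → 20 → 10 → 5 → 16 → 8 → 4 → 2 → 1
Total steps = 35

35 steps


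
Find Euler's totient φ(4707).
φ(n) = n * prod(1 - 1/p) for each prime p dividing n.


4707 = 3^2 × 523
Prime factors: 3, 523
φ(4707) = 4707 × (1-1/3) × (1-1/523)
= 4707 × 2/3 × 522/523 = 3132

φ(4707) = 3132


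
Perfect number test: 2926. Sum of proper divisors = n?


Proper divisors of 2926: 1, 2, 7, 11, 14, 19, 22, 38, 77, 133, 154, 209, 266, 418, 1463
Sum = 1 + 2 + 7 + 11 + 14 + 19 + 22 + 38 + 77 + 133 + 154 + 209 + 266 + 418 + 1463 = 2834

No, 2926 is not perfect (2834 ≠ 2926)


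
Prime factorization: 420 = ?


420 / 2 = 210
210 / 2 = 105
105 / 3 = 35
35 / 5 = 7
7 / 7 = 1
420 = 2^2 × 3 × 5 × 7


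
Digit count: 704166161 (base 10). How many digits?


704166161 has 9 digits in base 10
floor(log10(704166161)) + 1 = floor(8.8477) + 1 = 9

9 digits (base 10)


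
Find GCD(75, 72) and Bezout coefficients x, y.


Tabular extended Euclidean (each row: r = 75*s + 72*t):
r=75, s=1, t=0
r=72, s=0, t=1
q=1: r=3, s=1, t=-1   [75*(1) + 72*(-1) = 3]
q=24: r=0, s=-24, t=25   [75*(-24) + 72*(25) = 0]
GCD = 3; from the row with r=3: x=1, y=-1
Check: 75*(1) + 72*(-1) = 75 - 72 = 3

GCD = 3, x = 1, y = -1


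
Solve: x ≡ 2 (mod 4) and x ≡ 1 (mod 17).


M = 4*17 = 68
M1 = M/4 = 17, M2 = M/17 = 4
M1^(-1) mod 4 = 1, M2^(-1) mod 17 = 13
x = 2*17*1 + 1*4*13 = 86
86 mod 68 = 18
Check: 18 mod 4 = 2 ✓, 18 mod 17 = 1 ✓

x ≡ 18 (mod 68)


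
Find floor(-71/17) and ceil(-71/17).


-71/17 = -4.1765
floor = -5
ceil = -4

floor = -5, ceil = -4


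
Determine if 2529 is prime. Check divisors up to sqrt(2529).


2529 / 3 = 843 (exact division)
2529 is NOT prime.

No, 2529 is not prime


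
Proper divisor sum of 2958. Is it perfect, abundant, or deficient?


Proper divisors: 1, 2, 3, 6, 17, 29, 34, 51, 58, 87, 102, 174, 493, 986, 1479
Sum = 1 + 2 + 3 + 6 + 17 + 29 + 34 + 51 + 58 + 87 + 102 + 174 + 493 + 986 + 1479 = 3522
3522 > 2958 → abundant

s(2958) = 3522 (abundant)


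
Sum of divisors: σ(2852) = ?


Divisors of 2852: 1, 2, 4, 23, 31, 46, 62, 92, 124, 713, 1426, 2852
Sum = 1 + 2 + 4 + 23 + 31 + 46 + 62 + 92 + 124 + 713 + 1426 + 2852 = 5376

σ(2852) = 5376


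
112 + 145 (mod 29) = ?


112 + 145 = 257
257 mod 29 = 25


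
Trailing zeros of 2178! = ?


floor(2178/5) = 435
floor(2178/25) = 87
floor(2178/125) = 17
floor(2178/625) = 3
Total = 542

542 trailing zeros


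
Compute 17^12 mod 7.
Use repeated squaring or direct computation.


17^1 mod 7 = 3
17^2 mod 7 = 2
17^3 mod 7 = 6
17^4 mod 7 = 4
17^5 mod 7 = 5
17^6 mod 7 = 1
17^7 mod 7 = 3
17^8 mod 7 = 2
17^9 mod 7 = 6
17^10 mod 7 = 4
17^11 mod 7 = 5
17^12 mod 7 = 1


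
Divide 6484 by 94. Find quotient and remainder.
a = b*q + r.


6484 = 94 * 68 + 92
Check: 6392 + 92 = 6484

q = 68, r = 92


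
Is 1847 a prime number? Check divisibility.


Check divisors up to sqrt(1847) = 42.9767
No divisors found.
1847 is prime.

Yes, 1847 is prime


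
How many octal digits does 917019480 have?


917019480 in base 8 = 6652115530
Number of digits = 10

10 digits (base 8)


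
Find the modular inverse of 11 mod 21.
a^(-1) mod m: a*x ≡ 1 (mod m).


Use the extended Euclidean algorithm on (21, 11); each row r = 21*s + 11*t:
r=21, s=1, t=0
r=11, s=0, t=1
q=1: r=10, s=1, t=-1   [21*(1) + 11*(-1) = 10]
q=1: r=1, s=-1, t=2   [21*(-1) + 11*(2) = 1]
q=10: r=0, s=11, t=-21   [21*(11) + 11*(-21) = 0]
GCD = 1 with t = 2, so 11*(2) ≡ 1 (mod 21)
Inverse = 2 mod 21 = 2
Check: 11 * 2 = 22 ≡ 1 (mod 21)

11^(-1) ≡ 2 (mod 21)


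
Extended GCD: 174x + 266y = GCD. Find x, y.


Tabular extended Euclidean (each row: r = 174*s + 266*t):
r=174, s=1, t=0
r=266, s=0, t=1
q=0: r=174, s=1, t=0   [174*(1) + 266*(0) = 174]
q=1: r=92, s=-1, t=1   [174*(-1) + 266*(1) = 92]
q=1: r=82, s=2, t=-1   [174*(2) + 266*(-1) = 82]
q=1: r=10, s=-3, t=2   [174*(-3) + 266*(2) = 10]
q=8: r=2, s=26, t=-17   [174*(26) + 266*(-17) = 2]
q=5: r=0, s=-133, t=87   [174*(-133) + 266*(87) = 0]
GCD = 2; from the row with r=2: x=26, y=-17
Check: 174*(26) + 266*(-17) = 4524 - 4522 = 2

GCD = 2, x = 26, y = -17


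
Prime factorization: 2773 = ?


2773 / 47 = 59
59 / 59 = 1
2773 = 47 × 59


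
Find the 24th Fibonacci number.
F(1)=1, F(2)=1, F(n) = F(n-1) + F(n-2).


Sequence: 1, 1, 2, 3, 5, 8, 13, 21, 34, 55, 89, 144, 233, 377, 610, 987, 1597, 2584, 4181, 6765, 10946, 17711, 28657, 46368
F(24) = 46368


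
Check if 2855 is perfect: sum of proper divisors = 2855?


Proper divisors of 2855: 1, 5, 571
Sum = 1 + 5 + 571 = 577

No, 2855 is not perfect (577 ≠ 2855)


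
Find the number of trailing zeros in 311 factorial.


floor(311/5) = 62
floor(311/25) = 12
floor(311/125) = 2
Total = 76

76 trailing zeros


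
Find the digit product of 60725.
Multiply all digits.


6 × 0 × 7 × 2 × 5 = 0


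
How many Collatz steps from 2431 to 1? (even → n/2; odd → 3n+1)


2431 → 7294 → 3647 → 10942 → 5471 → 16414 → 8207 → 24622 → 12311 → 36934 → 18467 → 55402 → 27701 → 83104 → 41552 → 20776 → 10388 → 5194 → 2597 → 7792 → 3896 → 1948 → 974 → 487 → 1462 → 731 → 2194 → 1097 → 3292 → 1646 → 823 → 2470 → 1235 → 3706 → 1853 → 5560 → 2780 → 1390 → 695 → 2086 → 1043 → 3130 → 1565 → 4696 → 2348 → 1174 → 587 → 1762 → 881 → 2644 → 1322 → 661 → 1984 → 992 → 496 → 248 → 124 → 62 → 31 → 94 → 47 → 142 → 71 → 214 → 107 → 322 → 161 → 484 → 242 → 121 → 364 → 182 → 91 → 274 → 137 → 412 → 206 → 103 → 310 → 155 → 466 → 233 → 700 → 350 → 175 → 526 → 263 → 790 → 395 → 1186 → 593 → 1780 → 890 → 445 → 1336 → 668 → 334 → 167 → 502 → 251 → 754 → 377 → 1132 → 566 → 283 → 850 → 425 → 1276 → 638 → 319 → 958 → 479 → 1438 → 719 → 2158 → 1079 → 3238 → 1619 → 4858 → 2429 → 7288 → 3644 → 1822 → 911 → 2734 → 1367 → 4102 → 2051 → 6154 → 3077 → 9232 → 4616 → 2308 → 1154 → 577 → 1732 → 866 → 433 → 1300 → 650 → 325 → 976 → 488 → 244 → 122 → 61 → 184 → 92 → 46 → 23 → 70 → 35 → 106 → 53 → 160 → 80 → 40 → 20 → 10 → 5 → 16 → 8 → 4 → 2 → 1
Total steps = 164

164 steps


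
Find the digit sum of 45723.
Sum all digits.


4 + 5 + 7 + 2 + 3 = 21


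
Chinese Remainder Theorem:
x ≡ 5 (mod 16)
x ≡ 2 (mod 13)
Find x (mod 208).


M = 16*13 = 208
M1 = M/16 = 13, M2 = M/13 = 16
M1^(-1) mod 16 = 5, M2^(-1) mod 13 = 9
x = 5*13*5 + 2*16*9 = 613
613 mod 208 = 197
Check: 197 mod 16 = 5 ✓, 197 mod 13 = 2 ✓

x ≡ 197 (mod 208)


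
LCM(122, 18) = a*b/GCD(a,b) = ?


GCD(122, 18) = 2
LCM = 122*18/2 = 2196/2 = 1098

LCM = 1098


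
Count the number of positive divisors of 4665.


4665 = 3^1 × 5^1 × 311^1
d(4665) = (1+1) × (1+1) × (1+1) = 8

8 divisors


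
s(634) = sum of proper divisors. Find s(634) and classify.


Proper divisors: 1, 2, 317
Sum = 1 + 2 + 317 = 320
320 < 634 → deficient

s(634) = 320 (deficient)


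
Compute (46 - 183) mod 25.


46 - 183 = -137
-137 mod 25 = 13


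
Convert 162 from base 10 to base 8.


162 (base 10) = 162 (decimal)
162 (decimal) = 242 (base 8)


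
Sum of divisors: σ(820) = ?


Divisors of 820: 1, 2, 4, 5, 10, 20, 41, 82, 164, 205, 410, 820
Sum = 1 + 2 + 4 + 5 + 10 + 20 + 41 + 82 + 164 + 205 + 410 + 820 = 1764

σ(820) = 1764


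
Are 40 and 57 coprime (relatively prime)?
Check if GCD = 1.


Euclidean algorithm:
57 = 1 * 40 + 17
40 = 2 * 17 + 6
17 = 2 * 6 + 5
6 = 1 * 5 + 1
5 = 5 * 1 + 0
GCD(40, 57) = 1

Yes, coprime (GCD = 1)


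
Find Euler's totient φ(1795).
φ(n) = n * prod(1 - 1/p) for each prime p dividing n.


1795 = 5 × 359
Prime factors: 5, 359
φ(1795) = 1795 × (1-1/5) × (1-1/359)
= 1795 × 4/5 × 358/359 = 1432

φ(1795) = 1432


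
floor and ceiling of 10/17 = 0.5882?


10/17 = 0.5882
floor = 0
ceil = 1

floor = 0, ceil = 1


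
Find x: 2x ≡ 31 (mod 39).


GCD(2, 39) = 1, unique solution
a^(-1) mod 39 = 20
x = 20 * 31 mod 39 = 35

x ≡ 35 (mod 39)


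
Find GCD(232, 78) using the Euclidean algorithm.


232 = 2 * 78 + 76
78 = 1 * 76 + 2
76 = 38 * 2 + 0
GCD = 2


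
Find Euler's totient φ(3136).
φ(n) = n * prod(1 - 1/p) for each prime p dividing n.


3136 = 2^6 × 7^2
Prime factors: 2, 7
φ(3136) = 3136 × (1-1/2) × (1-1/7)
= 3136 × 1/2 × 6/7 = 1344

φ(3136) = 1344


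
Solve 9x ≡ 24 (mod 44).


GCD(9, 44) = 1, unique solution
a^(-1) mod 44 = 5
x = 5 * 24 mod 44 = 32

x ≡ 32 (mod 44)


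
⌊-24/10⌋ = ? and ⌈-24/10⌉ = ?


-24/10 = -2.4000
floor = -3
ceil = -2

floor = -3, ceil = -2


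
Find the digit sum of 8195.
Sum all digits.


8 + 1 + 9 + 5 = 23


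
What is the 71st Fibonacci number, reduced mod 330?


F(k) mod 330 for k=1..71:
1, 1, 2, 3, 5, 8, 13, 21, 34, 55, 89, 144, 233, 47, 280, 327, 277, 274, 221, 165, 56, 221, 277, 168, 115, 283, 68, 21, 89, 110, 199, 309, 178, 157, 5, 162, 167, 329, 166, 165, 1, 166, 167, 3, 170, 173, 13, 186, 199, 55, 254, 309, 233, 212, 115, 327, 112, 109, 221, 0, 221, 221, 112, 3, 115, 118, 233, 21, 254, 275, 199
F(71) mod 330 = 199


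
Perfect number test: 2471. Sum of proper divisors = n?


Proper divisors of 2471: 1, 7, 353
Sum = 1 + 7 + 353 = 361

No, 2471 is not perfect (361 ≠ 2471)


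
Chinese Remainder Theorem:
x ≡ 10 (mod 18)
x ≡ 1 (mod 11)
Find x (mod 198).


M = 18*11 = 198
M1 = M/18 = 11, M2 = M/11 = 18
M1^(-1) mod 18 = 5, M2^(-1) mod 11 = 8
x = 10*11*5 + 1*18*8 = 694
694 mod 198 = 100
Check: 100 mod 18 = 10 ✓, 100 mod 11 = 1 ✓

x ≡ 100 (mod 198)


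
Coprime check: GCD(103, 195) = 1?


Euclidean algorithm:
195 = 1 * 103 + 92
103 = 1 * 92 + 11
92 = 8 * 11 + 4
11 = 2 * 4 + 3
4 = 1 * 3 + 1
3 = 3 * 1 + 0
GCD(103, 195) = 1

Yes, coprime (GCD = 1)


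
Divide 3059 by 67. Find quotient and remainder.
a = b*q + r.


3059 = 67 * 45 + 44
Check: 3015 + 44 = 3059

q = 45, r = 44


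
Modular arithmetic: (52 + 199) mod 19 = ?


52 + 199 = 251
251 mod 19 = 4


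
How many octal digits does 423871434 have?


423871434 in base 8 = 3120741712
Number of digits = 10

10 digits (base 8)


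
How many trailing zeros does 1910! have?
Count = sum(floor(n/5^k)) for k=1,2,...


floor(1910/5) = 382
floor(1910/25) = 76
floor(1910/125) = 15
floor(1910/625) = 3
Total = 476

476 trailing zeros


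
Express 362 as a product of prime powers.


362 / 2 = 181
181 / 181 = 1
362 = 2 × 181


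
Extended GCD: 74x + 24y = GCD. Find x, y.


Tabular extended Euclidean (each row: r = 74*s + 24*t):
r=74, s=1, t=0
r=24, s=0, t=1
q=3: r=2, s=1, t=-3   [74*(1) + 24*(-3) = 2]
q=12: r=0, s=-12, t=37   [74*(-12) + 24*(37) = 0]
GCD = 2; from the row with r=2: x=1, y=-3
Check: 74*(1) + 24*(-3) = 74 - 72 = 2

GCD = 2, x = 1, y = -3


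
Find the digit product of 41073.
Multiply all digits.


4 × 1 × 0 × 7 × 3 = 0


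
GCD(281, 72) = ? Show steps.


281 = 3 * 72 + 65
72 = 1 * 65 + 7
65 = 9 * 7 + 2
7 = 3 * 2 + 1
2 = 2 * 1 + 0
GCD = 1


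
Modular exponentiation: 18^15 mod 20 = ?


18^1 mod 20 = 18
18^2 mod 20 = 4
18^3 mod 20 = 12
18^4 mod 20 = 16
18^5 mod 20 = 8
18^6 mod 20 = 4
18^7 mod 20 = 12
18^8 mod 20 = 16
18^9 mod 20 = 8
18^10 mod 20 = 4
18^11 mod 20 = 12
18^12 mod 20 = 16
18^13 mod 20 = 8
18^14 mod 20 = 4
18^15 mod 20 = 12


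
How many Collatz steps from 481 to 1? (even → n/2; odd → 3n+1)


481 → 1444 → 722 → 361 → 1084 → 542 → 271 → 814 → 407 → 1222 → 611 → 1834 → 917 → 2752 → 1376 → 688 → 344 → 172 → 86 → 43 → 130 → 65 → 196 → 98 → 49 → 148 → 74 → 37 → 112 → 56 → 28 → 14 → 7 → 22 → 11 → 34 → 17 → 52 → 26 → 13 → 40 → 20 → 10 → 5 → 16 → 8 → 4 → 2 → 1
Total steps = 48

48 steps


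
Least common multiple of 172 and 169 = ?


GCD(172, 169) = 1
LCM = 172*169/1 = 29068/1 = 29068

LCM = 29068


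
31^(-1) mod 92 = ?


Use the extended Euclidean algorithm on (92, 31); each row r = 92*s + 31*t:
r=92, s=1, t=0
r=31, s=0, t=1
q=2: r=30, s=1, t=-2   [92*(1) + 31*(-2) = 30]
q=1: r=1, s=-1, t=3   [92*(-1) + 31*(3) = 1]
q=30: r=0, s=31, t=-92   [92*(31) + 31*(-92) = 0]
GCD = 1 with t = 3, so 31*(3) ≡ 1 (mod 92)
Inverse = 3 mod 92 = 3
Check: 31 * 3 = 93 ≡ 1 (mod 92)

31^(-1) ≡ 3 (mod 92)


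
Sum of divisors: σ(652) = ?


Divisors of 652: 1, 2, 4, 163, 326, 652
Sum = 1 + 2 + 4 + 163 + 326 + 652 = 1148

σ(652) = 1148


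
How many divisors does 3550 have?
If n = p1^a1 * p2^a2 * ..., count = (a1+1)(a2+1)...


3550 = 2^1 × 5^2 × 71^1
d(3550) = (1+1) × (2+1) × (1+1) = 12

12 divisors


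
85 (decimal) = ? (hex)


85 (base 10) = 85 (decimal)
85 (decimal) = 55 (base 16)


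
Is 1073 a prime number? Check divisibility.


1073 / 29 = 37 (exact division)
1073 is NOT prime.

No, 1073 is not prime


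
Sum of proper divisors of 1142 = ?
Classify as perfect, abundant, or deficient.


Proper divisors: 1, 2, 571
Sum = 1 + 2 + 571 = 574
574 < 1142 → deficient

s(1142) = 574 (deficient)


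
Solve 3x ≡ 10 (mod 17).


GCD(3, 17) = 1, unique solution
a^(-1) mod 17 = 6
x = 6 * 10 mod 17 = 9

x ≡ 9 (mod 17)


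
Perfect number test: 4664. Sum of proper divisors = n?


Proper divisors of 4664: 1, 2, 4, 8, 11, 22, 44, 53, 88, 106, 212, 424, 583, 1166, 2332
Sum = 1 + 2 + 4 + 8 + 11 + 22 + 44 + 53 + 88 + 106 + 212 + 424 + 583 + 1166 + 2332 = 5056

No, 4664 is not perfect (5056 ≠ 4664)


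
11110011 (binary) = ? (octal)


11110011 (base 2) = 243 (decimal)
243 (decimal) = 363 (base 8)


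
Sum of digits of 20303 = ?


2 + 0 + 3 + 0 + 3 = 8


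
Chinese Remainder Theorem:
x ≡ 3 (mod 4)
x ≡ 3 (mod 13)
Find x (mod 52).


M = 4*13 = 52
M1 = M/4 = 13, M2 = M/13 = 4
M1^(-1) mod 4 = 1, M2^(-1) mod 13 = 10
x = 3*13*1 + 3*4*10 = 159
159 mod 52 = 3
Check: 3 mod 4 = 3 ✓, 3 mod 13 = 3 ✓

x ≡ 3 (mod 52)


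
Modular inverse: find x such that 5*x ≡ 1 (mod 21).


Use the extended Euclidean algorithm on (21, 5); each row r = 21*s + 5*t:
r=21, s=1, t=0
r=5, s=0, t=1
q=4: r=1, s=1, t=-4   [21*(1) + 5*(-4) = 1]
q=5: r=0, s=-5, t=21   [21*(-5) + 5*(21) = 0]
GCD = 1 with t = -4, so 5*(-4) ≡ 1 (mod 21)
Inverse = -4 mod 21 = 17
Check: 5 * 17 = 85 ≡ 1 (mod 21)

5^(-1) ≡ 17 (mod 21)


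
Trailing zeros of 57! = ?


floor(57/5) = 11
floor(57/25) = 2
Total = 13

13 trailing zeros


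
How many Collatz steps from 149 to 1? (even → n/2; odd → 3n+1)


149 → 448 → 224 → 112 → 56 → 28 → 14 → 7 → 22 → 11 → 34 → 17 → 52 → 26 → 13 → 40 → 20 → 10 → 5 → 16 → 8 → 4 → 2 → 1
Total steps = 23

23 steps


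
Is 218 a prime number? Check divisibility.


218 / 2 = 109 (exact division)
218 is NOT prime.

No, 218 is not prime


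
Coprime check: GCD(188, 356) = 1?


Euclidean algorithm:
356 = 1 * 188 + 168
188 = 1 * 168 + 20
168 = 8 * 20 + 8
20 = 2 * 8 + 4
8 = 2 * 4 + 0
GCD(188, 356) = 4

No, not coprime (GCD = 4)


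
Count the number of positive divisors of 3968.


3968 = 2^7 × 31^1
d(3968) = (7+1) × (1+1) = 16

16 divisors


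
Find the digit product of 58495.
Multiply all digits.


5 × 8 × 4 × 9 × 5 = 7200


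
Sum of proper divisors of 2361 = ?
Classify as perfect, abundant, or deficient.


Proper divisors: 1, 3, 787
Sum = 1 + 3 + 787 = 791
791 < 2361 → deficient

s(2361) = 791 (deficient)


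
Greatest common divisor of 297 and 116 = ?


297 = 2 * 116 + 65
116 = 1 * 65 + 51
65 = 1 * 51 + 14
51 = 3 * 14 + 9
14 = 1 * 9 + 5
9 = 1 * 5 + 4
5 = 1 * 4 + 1
4 = 4 * 1 + 0
GCD = 1


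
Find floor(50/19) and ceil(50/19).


50/19 = 2.6316
floor = 2
ceil = 3

floor = 2, ceil = 3


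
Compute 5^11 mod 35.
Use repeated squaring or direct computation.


5^1 mod 35 = 5
5^2 mod 35 = 25
5^3 mod 35 = 20
5^4 mod 35 = 30
5^5 mod 35 = 10
5^6 mod 35 = 15
5^7 mod 35 = 5
5^8 mod 35 = 25
5^9 mod 35 = 20
5^10 mod 35 = 30
5^11 mod 35 = 10


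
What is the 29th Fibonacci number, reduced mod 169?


F(k) mod 169 for k=1..29:
1, 1, 2, 3, 5, 8, 13, 21, 34, 55, 89, 144, 64, 39, 103, 142, 76, 49, 125, 5, 130, 135, 96, 62, 158, 51, 40, 91, 131
F(29) mod 169 = 131


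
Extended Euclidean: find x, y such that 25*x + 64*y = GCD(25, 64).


Tabular extended Euclidean (each row: r = 25*s + 64*t):
r=25, s=1, t=0
r=64, s=0, t=1
q=0: r=25, s=1, t=0   [25*(1) + 64*(0) = 25]
q=2: r=14, s=-2, t=1   [25*(-2) + 64*(1) = 14]
q=1: r=11, s=3, t=-1   [25*(3) + 64*(-1) = 11]
q=1: r=3, s=-5, t=2   [25*(-5) + 64*(2) = 3]
q=3: r=2, s=18, t=-7   [25*(18) + 64*(-7) = 2]
q=1: r=1, s=-23, t=9   [25*(-23) + 64*(9) = 1]
q=2: r=0, s=64, t=-25   [25*(64) + 64*(-25) = 0]
GCD = 1; from the row with r=1: x=-23, y=9
Check: 25*(-23) + 64*(9) = -575 + 576 = 1

GCD = 1, x = -23, y = 9


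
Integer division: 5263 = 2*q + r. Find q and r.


5263 = 2 * 2631 + 1
Check: 5262 + 1 = 5263

q = 2631, r = 1


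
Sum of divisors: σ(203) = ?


Divisors of 203: 1, 7, 29, 203
Sum = 1 + 7 + 29 + 203 = 240

σ(203) = 240


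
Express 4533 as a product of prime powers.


4533 / 3 = 1511
1511 / 1511 = 1
4533 = 3 × 1511


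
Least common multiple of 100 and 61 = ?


GCD(100, 61) = 1
LCM = 100*61/1 = 6100/1 = 6100

LCM = 6100


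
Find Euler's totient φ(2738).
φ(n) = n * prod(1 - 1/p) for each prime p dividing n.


2738 = 2 × 37^2
Prime factors: 2, 37
φ(2738) = 2738 × (1-1/2) × (1-1/37)
= 2738 × 1/2 × 36/37 = 1332

φ(2738) = 1332


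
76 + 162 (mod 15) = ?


76 + 162 = 238
238 mod 15 = 13


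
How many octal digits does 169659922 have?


169659922 in base 8 = 1207147022
Number of digits = 10

10 digits (base 8)


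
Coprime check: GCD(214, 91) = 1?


Euclidean algorithm:
214 = 2 * 91 + 32
91 = 2 * 32 + 27
32 = 1 * 27 + 5
27 = 5 * 5 + 2
5 = 2 * 2 + 1
2 = 2 * 1 + 0
GCD(214, 91) = 1

Yes, coprime (GCD = 1)


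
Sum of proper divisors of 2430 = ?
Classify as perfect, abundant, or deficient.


Proper divisors: 1, 2, 3, 5, 6, 9, 10, 15, 18, 27, 30, 45, 54, 81, 90, 135, 162, 243, 270, 405, 486, 810, 1215
Sum = 1 + 2 + 3 + 5 + 6 + 9 + 10 + 15 + 18 + 27 + 30 + 45 + 54 + 81 + 90 + 135 + 162 + 243 + 270 + 405 + 486 + 810 + 1215 = 4122
4122 > 2430 → abundant

s(2430) = 4122 (abundant)


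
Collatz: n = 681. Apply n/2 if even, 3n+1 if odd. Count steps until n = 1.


681 → 2044 → 1022 → 511 → 1534 → 767 → 2302 → 1151 → 3454 → 1727 → 5182 → 2591 → 7774 → 3887 → 11662 → 5831 → 17494 → 8747 → 26242 → 13121 → 39364 → 19682 → 9841 → 29524 → 14762 → 7381 → 22144 → 11072 → 5536 → 2768 → 1384 → 692 → 346 → 173 → 520 → 260 → 130 → 65 → 196 → 98 → 49 → 148 → 74 → 37 → 112 → 56 → 28 → 14 → 7 → 22 → 11 → 34 → 17 → 52 → 26 → 13 → 40 → 20 → 10 → 5 → 16 → 8 → 4 → 2 → 1
Total steps = 64

64 steps


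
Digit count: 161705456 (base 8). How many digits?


161705456 in base 8 = 1150666760
Number of digits = 10

10 digits (base 8)


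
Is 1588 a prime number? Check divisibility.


1588 / 2 = 794 (exact division)
1588 is NOT prime.

No, 1588 is not prime


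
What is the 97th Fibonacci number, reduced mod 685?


F(k) mod 685 for k=1..97:
1, 1, 2, 3, 5, 8, 13, 21, 34, 55, 89, 144, 233, 377, 610, 302, 227, 529, 71, 600, 671, 586, 572, 473, 360, 148, 508, 656, 479, 450, 244, 9, 253, 262, 515, 92, 607, 14, 621, 635, 571, 521, 407, 243, 650, 208, 173, 381, 554, 250, 119, 369, 488, 172, 660, 147, 122, 269, 391, 660, 366, 341, 22, 363, 385, 63, 448, 511, 274, 100, 374, 474, 163, 637, 115, 67, 182, 249, 431, 680, 426, 421, 162, 583, 60, 643, 18, 661, 679, 655, 649, 619, 583, 517, 415, 247, 662
F(97) mod 685 = 662


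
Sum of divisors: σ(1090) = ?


Divisors of 1090: 1, 2, 5, 10, 109, 218, 545, 1090
Sum = 1 + 2 + 5 + 10 + 109 + 218 + 545 + 1090 = 1980

σ(1090) = 1980


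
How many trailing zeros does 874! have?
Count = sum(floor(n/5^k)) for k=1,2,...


floor(874/5) = 174
floor(874/25) = 34
floor(874/125) = 6
floor(874/625) = 1
Total = 215

215 trailing zeros


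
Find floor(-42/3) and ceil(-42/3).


-42/3 = -14.0000
floor = -14
ceil = -14

floor = -14, ceil = -14


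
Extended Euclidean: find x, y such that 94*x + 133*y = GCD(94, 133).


Tabular extended Euclidean (each row: r = 94*s + 133*t):
r=94, s=1, t=0
r=133, s=0, t=1
q=0: r=94, s=1, t=0   [94*(1) + 133*(0) = 94]
q=1: r=39, s=-1, t=1   [94*(-1) + 133*(1) = 39]
q=2: r=16, s=3, t=-2   [94*(3) + 133*(-2) = 16]
q=2: r=7, s=-7, t=5   [94*(-7) + 133*(5) = 7]
q=2: r=2, s=17, t=-12   [94*(17) + 133*(-12) = 2]
q=3: r=1, s=-58, t=41   [94*(-58) + 133*(41) = 1]
q=2: r=0, s=133, t=-94   [94*(133) + 133*(-94) = 0]
GCD = 1; from the row with r=1: x=-58, y=41
Check: 94*(-58) + 133*(41) = -5452 + 5453 = 1

GCD = 1, x = -58, y = 41


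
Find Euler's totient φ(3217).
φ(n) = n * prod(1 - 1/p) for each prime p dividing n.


3217 = 3217
Prime factors: 3217
φ(3217) = 3217 × (1-1/3217)
= 3217 × 3216/3217 = 3216

φ(3217) = 3216
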